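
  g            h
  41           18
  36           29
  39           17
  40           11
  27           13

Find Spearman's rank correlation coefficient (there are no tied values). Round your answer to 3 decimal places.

0.000

Rank g: 5, 2, 3, 4, 1
Rank h: 4, 5, 3, 1, 2
d = rank(g) − rank(h): 1, -3, 0, 3, -1; Σd² = 20
ρ = 1 − 6Σd² / [n(n²−1)] = 1 − 6×20 / (5×24) = 1 − 120/120 ≈ 0.000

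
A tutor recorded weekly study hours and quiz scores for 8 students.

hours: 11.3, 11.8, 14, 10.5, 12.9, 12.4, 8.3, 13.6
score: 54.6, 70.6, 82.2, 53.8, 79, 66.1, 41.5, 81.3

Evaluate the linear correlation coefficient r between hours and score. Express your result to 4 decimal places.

0.9569

n = 8, Σx = 94.8, Σy = 529.1, Σx² = 1147.2, Σy² = 36558.95, Σxy = 6454.63
nΣxy − ΣxΣy = 51637.04 − 50158.68 = 1478.36
nΣx² − (Σx)² = 9177.6 − 8987.04 = 190.56; nΣy² − (Σy)² = 292471.6 − 279946.81 = 12524.79
r = 1478.36 / √(190.56 × 12524.79) = 1478.36 / 1544.9026 ≈ 0.9569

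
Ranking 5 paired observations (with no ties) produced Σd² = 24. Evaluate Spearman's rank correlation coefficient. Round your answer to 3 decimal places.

-0.200

ρ = 1 − 6Σd² / [n(n²−1)] = 1 − 6×24 / (5×24)
  = 1 − 144/120 = 1 − 1.2000 ≈ -0.200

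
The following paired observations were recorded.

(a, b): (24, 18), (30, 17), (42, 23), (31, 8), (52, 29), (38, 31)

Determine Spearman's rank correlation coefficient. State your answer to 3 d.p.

0.600

Rank a: 1, 2, 5, 3, 6, 4
Rank b: 3, 2, 4, 1, 5, 6
d = rank(a) − rank(b): -2, 0, 1, 2, 1, -2; Σd² = 14
ρ = 1 − 6Σd² / [n(n²−1)] = 1 − 6×14 / (6×35) = 1 − 84/210 ≈ 0.600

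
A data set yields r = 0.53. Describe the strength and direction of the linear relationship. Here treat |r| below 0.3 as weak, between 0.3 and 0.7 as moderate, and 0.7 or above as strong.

moderate positive

r = 0.53 > 0 so the relationship is positive.
|r| = 0.53, which falls in the moderate range.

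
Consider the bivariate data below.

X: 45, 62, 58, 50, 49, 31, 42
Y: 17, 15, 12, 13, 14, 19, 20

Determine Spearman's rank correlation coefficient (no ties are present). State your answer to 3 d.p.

Rank X: 3, 7, 6, 5, 4, 1, 2
Rank Y: 5, 4, 1, 2, 3, 6, 7
d = rank(X) − rank(Y): -2, 3, 5, 3, 1, -5, -5; Σd² = 98
ρ = 1 − 6Σd² / [n(n²−1)] = 1 − 6×98 / (7×48) = 1 − 588/336 ≈ -0.750

-0.750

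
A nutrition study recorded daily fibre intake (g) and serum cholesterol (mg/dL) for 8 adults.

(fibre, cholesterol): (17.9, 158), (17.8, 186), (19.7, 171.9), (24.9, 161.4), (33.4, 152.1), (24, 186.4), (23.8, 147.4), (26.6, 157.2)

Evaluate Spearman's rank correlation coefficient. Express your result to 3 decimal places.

-0.429

Rank fibre: 2, 1, 3, 6, 8, 5, 4, 7
Rank cholesterol: 4, 7, 6, 5, 2, 8, 1, 3
d = rank(fibre) − rank(cholesterol): -2, -6, -3, 1, 6, -3, 3, 4; Σd² = 120
ρ = 1 − 6Σd² / [n(n²−1)] = 1 − 6×120 / (8×63) = 1 − 720/504 ≈ -0.429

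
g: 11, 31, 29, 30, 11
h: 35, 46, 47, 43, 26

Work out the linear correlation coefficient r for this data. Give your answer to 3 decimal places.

n = 5, Σg = 112, Σh = 197, Σg² = 2944, Σh² = 8075, Σgh = 4750
nΣgh − ΣgΣh = 23750 − 22064 = 1686
nΣg² − (Σg)² = 14720 − 12544 = 2176; nΣh² − (Σh)² = 40375 − 38809 = 1566
r = 1686 / √(2176 × 1566) = 1686 / 1845.9729 ≈ 0.913

0.913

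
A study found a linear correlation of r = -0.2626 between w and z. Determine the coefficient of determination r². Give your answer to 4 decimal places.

r² = (-0.2626)² = 0.0690

0.0690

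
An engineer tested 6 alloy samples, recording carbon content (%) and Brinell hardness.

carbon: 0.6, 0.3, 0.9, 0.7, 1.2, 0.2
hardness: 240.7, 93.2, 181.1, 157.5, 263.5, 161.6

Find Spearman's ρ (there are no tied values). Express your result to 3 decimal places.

0.600

Rank carbon: 3, 2, 5, 4, 6, 1
Rank hardness: 5, 1, 4, 2, 6, 3
d = rank(carbon) − rank(hardness): -2, 1, 1, 2, 0, -2; Σd² = 14
ρ = 1 − 6Σd² / [n(n²−1)] = 1 − 6×14 / (6×35) = 1 − 84/210 ≈ 0.600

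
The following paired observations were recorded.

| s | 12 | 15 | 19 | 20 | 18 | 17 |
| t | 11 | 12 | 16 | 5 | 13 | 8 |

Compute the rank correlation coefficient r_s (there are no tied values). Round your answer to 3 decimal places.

Rank s: 1, 2, 5, 6, 4, 3
Rank t: 3, 4, 6, 1, 5, 2
d = rank(s) − rank(t): -2, -2, -1, 5, -1, 1; Σd² = 36
ρ = 1 − 6Σd² / [n(n²−1)] = 1 − 6×36 / (6×35) = 1 − 216/210 ≈ -0.029

-0.029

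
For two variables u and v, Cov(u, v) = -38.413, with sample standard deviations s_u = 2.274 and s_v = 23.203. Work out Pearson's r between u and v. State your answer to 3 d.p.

-0.728

r = Cov(u,v) / (s_u · s_v) = -38.413 / (2.274 × 23.203)
  = -38.413 / 52.7636 ≈ -0.728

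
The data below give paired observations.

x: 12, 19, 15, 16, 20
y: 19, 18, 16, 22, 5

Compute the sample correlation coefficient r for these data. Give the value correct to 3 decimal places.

-0.597

n = 5, Σx = 82, Σy = 80, Σx² = 1386, Σy² = 1450, Σxy = 1262
nΣxy − ΣxΣy = 6310 − 6560 = -250
nΣx² − (Σx)² = 6930 − 6724 = 206; nΣy² − (Σy)² = 7250 − 6400 = 850
r = -250 / √(206 × 850) = -250 / 418.4495 ≈ -0.597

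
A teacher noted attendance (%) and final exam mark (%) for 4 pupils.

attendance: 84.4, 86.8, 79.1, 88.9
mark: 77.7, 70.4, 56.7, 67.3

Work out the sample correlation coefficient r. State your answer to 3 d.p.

n = 4, Σx = 339.2, Σy = 272.1, Σx² = 28817.62, Σy² = 18737.63, Σxy = 23136.54
nΣxy − ΣxΣy = 92546.16 − 92296.32 = 249.84
nΣx² − (Σx)² = 115270.48 − 115056.64 = 213.84; nΣy² − (Σy)² = 74950.52 − 74038.41 = 912.11
r = 249.84 / √(213.84 × 912.11) = 249.84 / 441.6397 ≈ 0.566

0.566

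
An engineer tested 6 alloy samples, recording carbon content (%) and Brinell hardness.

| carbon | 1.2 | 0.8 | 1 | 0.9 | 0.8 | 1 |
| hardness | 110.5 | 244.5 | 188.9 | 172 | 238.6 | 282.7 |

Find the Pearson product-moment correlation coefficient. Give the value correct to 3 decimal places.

-0.639

n = 6, Σx = 5.7, Σy = 1237.2, Σx² = 5.53, Σy² = 274106.96, Σxy = 1145.48
nΣxy − ΣxΣy = 6872.88 − 7052.04 = -179.16
nΣx² − (Σx)² = 33.18 − 32.49 = 0.69; nΣy² − (Σy)² = 1644641.76 − 1530663.84 = 113977.92
r = -179.16 / √(0.69 × 113977.92) = -179.16 / 280.4367 ≈ -0.639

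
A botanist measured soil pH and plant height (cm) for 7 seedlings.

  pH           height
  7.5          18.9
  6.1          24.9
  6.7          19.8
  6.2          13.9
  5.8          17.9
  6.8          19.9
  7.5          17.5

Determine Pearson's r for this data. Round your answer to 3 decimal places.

-0.090

n = 7, Σx = 46.6, Σy = 132.8, Σx² = 312.92, Σy² = 2585.14, Σxy = 882.87
nΣxy − ΣxΣy = 6180.09 − 6188.48 = -8.39
nΣx² − (Σx)² = 2190.44 − 2171.56 = 18.88; nΣy² − (Σy)² = 18095.98 − 17635.84 = 460.14
r = -8.39 / √(18.88 × 460.14) = -8.39 / 93.2065 ≈ -0.090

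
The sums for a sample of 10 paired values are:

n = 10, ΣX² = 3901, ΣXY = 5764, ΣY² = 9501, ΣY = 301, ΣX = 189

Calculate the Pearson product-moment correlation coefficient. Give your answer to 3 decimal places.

r = (nΣXY − ΣXΣY) / √[(nΣX² − (ΣX)²)(nΣY² − (ΣY)²)]
Numerator: 10×5764 − 189×301 = 751
Denominator: √[(39010 − 35721)(95010 − 90601)] = √[3289 × 4409] = 3808.0442
r = 751 / 3808.0442 ≈ 0.197

0.197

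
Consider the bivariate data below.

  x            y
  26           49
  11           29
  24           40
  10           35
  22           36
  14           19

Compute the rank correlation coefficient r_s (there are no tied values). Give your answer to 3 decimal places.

0.771

Rank x: 6, 2, 5, 1, 4, 3
Rank y: 6, 2, 5, 3, 4, 1
d = rank(x) − rank(y): 0, 0, 0, -2, 0, 2; Σd² = 8
ρ = 1 − 6Σd² / [n(n²−1)] = 1 − 6×8 / (6×35) = 1 − 48/210 ≈ 0.771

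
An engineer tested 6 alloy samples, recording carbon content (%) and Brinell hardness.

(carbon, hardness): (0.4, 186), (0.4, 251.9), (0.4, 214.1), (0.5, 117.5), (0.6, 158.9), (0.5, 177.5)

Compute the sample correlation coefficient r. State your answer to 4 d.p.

n = 6, Σx = 2.8, Σy = 1105.9, Σx² = 1.34, Σy² = 214450.13, Σxy = 503.64
nΣxy − ΣxΣy = 3021.84 − 3096.52 = -74.68
nΣx² − (Σx)² = 8.04 − 7.84 = 0.2; nΣy² − (Σy)² = 1286700.78 − 1223014.81 = 63685.97
r = -74.68 / √(0.2 × 63685.97) = -74.68 / 112.8592 ≈ -0.6617

-0.6617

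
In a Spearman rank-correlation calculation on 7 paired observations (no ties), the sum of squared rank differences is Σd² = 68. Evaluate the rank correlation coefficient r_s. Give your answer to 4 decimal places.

-0.2143

ρ = 1 − 6Σd² / [n(n²−1)] = 1 − 6×68 / (7×48)
  = 1 − 408/336 = 1 − 1.21429 ≈ -0.2143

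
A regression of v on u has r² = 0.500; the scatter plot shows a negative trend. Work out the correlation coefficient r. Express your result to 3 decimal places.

|r| = √0.500 = 0.707
The association is negative, so r = −0.707.

-0.707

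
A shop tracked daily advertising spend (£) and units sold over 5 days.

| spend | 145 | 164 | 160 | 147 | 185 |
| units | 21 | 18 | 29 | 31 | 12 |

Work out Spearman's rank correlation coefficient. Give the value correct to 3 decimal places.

-0.700

Rank spend: 1, 4, 3, 2, 5
Rank units: 3, 2, 4, 5, 1
d = rank(spend) − rank(units): -2, 2, -1, -3, 4; Σd² = 34
ρ = 1 − 6Σd² / [n(n²−1)] = 1 − 6×34 / (5×24) = 1 − 204/120 ≈ -0.700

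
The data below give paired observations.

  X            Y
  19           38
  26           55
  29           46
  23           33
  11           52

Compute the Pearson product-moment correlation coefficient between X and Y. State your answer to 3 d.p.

-0.083

n = 5, ΣX = 108, ΣY = 224, ΣX² = 2528, ΣY² = 10378, ΣXY = 4817
nΣXY − ΣXΣY = 24085 − 24192 = -107
nΣX² − (ΣX)² = 12640 − 11664 = 976; nΣY² − (ΣY)² = 51890 − 50176 = 1714
r = -107 / √(976 × 1714) = -107 / 1293.3924 ≈ -0.083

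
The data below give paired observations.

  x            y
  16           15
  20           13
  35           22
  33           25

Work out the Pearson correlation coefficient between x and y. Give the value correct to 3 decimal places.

n = 4, Σx = 104, Σy = 75, Σx² = 2970, Σy² = 1503, Σxy = 2095
nΣxy − ΣxΣy = 8380 − 7800 = 580
nΣx² − (Σx)² = 11880 − 10816 = 1064; nΣy² − (Σy)² = 6012 − 5625 = 387
r = 580 / √(1064 × 387) = 580 / 641.6915 ≈ 0.904

0.904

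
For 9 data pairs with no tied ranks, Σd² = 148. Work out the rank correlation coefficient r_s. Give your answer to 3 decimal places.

-0.233

ρ = 1 − 6Σd² / [n(n²−1)] = 1 − 6×148 / (9×80)
  = 1 − 888/720 = 1 − 1.2333 ≈ -0.233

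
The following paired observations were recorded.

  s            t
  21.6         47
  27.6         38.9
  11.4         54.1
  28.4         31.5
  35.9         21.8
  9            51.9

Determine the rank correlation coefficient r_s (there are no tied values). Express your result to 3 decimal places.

-0.943

Rank s: 3, 4, 2, 5, 6, 1
Rank t: 4, 3, 6, 2, 1, 5
d = rank(s) − rank(t): -1, 1, -4, 3, 5, -4; Σd² = 68
ρ = 1 − 6Σd² / [n(n²−1)] = 1 − 6×68 / (6×35) = 1 − 408/210 ≈ -0.943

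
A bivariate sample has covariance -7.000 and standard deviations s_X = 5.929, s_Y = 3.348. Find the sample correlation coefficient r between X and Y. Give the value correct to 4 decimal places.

-0.3526

r = Cov(X,Y) / (s_X · s_Y) = -7.000 / (5.929 × 3.348)
  = -7.000 / 19.8503 ≈ -0.3526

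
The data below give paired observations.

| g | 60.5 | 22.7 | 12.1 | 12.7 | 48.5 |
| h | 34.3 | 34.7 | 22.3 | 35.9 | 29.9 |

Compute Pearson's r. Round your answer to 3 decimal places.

n = 5, Σg = 156.5, Σh = 157.1, Σg² = 6835.49, Σh² = 5060.69, Σgh = 5038.75
nΣgh − ΣgΣh = 25193.75 − 24586.15 = 607.6
nΣg² − (Σg)² = 34177.45 − 24492.25 = 9685.2; nΣh² − (Σh)² = 25303.45 − 24680.41 = 623.04
r = 607.6 / √(9685.2 × 623.04) = 607.6 / 2456.4745 ≈ 0.247

0.247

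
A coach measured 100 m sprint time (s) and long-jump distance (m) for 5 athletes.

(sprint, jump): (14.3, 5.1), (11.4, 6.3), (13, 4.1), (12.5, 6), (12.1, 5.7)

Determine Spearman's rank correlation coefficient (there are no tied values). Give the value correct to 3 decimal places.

-0.800

Rank sprint: 5, 1, 4, 3, 2
Rank jump: 2, 5, 1, 4, 3
d = rank(sprint) − rank(jump): 3, -4, 3, -1, -1; Σd² = 36
ρ = 1 − 6Σd² / [n(n²−1)] = 1 − 6×36 / (5×24) = 1 − 216/120 ≈ -0.800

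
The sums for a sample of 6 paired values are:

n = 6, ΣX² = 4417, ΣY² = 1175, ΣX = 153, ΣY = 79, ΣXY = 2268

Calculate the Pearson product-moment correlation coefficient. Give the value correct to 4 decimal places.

r = (nΣXY − ΣXΣY) / √[(nΣX² − (ΣX)²)(nΣY² − (ΣY)²)]
Numerator: 6×2268 − 153×79 = 1521
Denominator: √[(26502 − 23409)(7050 − 6241)] = √[3093 × 809] = 1581.8461
r = 1521 / 1581.8461 ≈ 0.9615

0.9615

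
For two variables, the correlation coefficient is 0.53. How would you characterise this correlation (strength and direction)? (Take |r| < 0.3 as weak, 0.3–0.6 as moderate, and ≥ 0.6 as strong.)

moderate positive

r = 0.53 > 0 so the relationship is positive.
|r| = 0.53, which falls in the moderate range.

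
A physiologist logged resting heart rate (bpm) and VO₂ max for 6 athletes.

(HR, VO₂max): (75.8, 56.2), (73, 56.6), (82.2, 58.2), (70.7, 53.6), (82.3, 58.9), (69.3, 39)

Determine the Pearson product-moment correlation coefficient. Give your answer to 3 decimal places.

n = 6, Σx = 453.3, Σy = 322.5, Σx² = 34405.75, Σy² = 17612.41, Σxy = 24515.49
nΣxy − ΣxΣy = 147092.94 − 146189.25 = 903.69
nΣx² − (Σx)² = 206434.5 − 205480.89 = 953.61; nΣy² − (Σy)² = 105674.46 − 104006.25 = 1668.21
r = 903.69 / √(953.61 × 1668.21) = 903.69 / 1261.2778 ≈ 0.716

0.716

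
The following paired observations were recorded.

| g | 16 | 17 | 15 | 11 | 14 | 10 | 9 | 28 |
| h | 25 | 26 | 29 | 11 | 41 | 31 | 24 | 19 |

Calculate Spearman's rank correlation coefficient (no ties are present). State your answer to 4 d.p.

-0.1190

Rank g: 6, 7, 5, 3, 4, 2, 1, 8
Rank h: 4, 5, 6, 1, 8, 7, 3, 2
d = rank(g) − rank(h): 2, 2, -1, 2, -4, -5, -2, 6; Σd² = 94
ρ = 1 − 6Σd² / [n(n²−1)] = 1 − 6×94 / (8×63) = 1 − 564/504 ≈ -0.1190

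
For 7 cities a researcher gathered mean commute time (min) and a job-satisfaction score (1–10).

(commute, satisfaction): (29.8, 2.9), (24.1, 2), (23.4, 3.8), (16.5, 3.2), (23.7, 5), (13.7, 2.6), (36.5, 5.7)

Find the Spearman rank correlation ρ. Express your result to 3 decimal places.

Rank commute: 6, 5, 3, 2, 4, 1, 7
Rank satisfaction: 3, 1, 5, 4, 6, 2, 7
d = rank(commute) − rank(satisfaction): 3, 4, -2, -2, -2, -1, 0; Σd² = 38
ρ = 1 − 6Σd² / [n(n²−1)] = 1 − 6×38 / (7×48) = 1 − 228/336 ≈ 0.321

0.321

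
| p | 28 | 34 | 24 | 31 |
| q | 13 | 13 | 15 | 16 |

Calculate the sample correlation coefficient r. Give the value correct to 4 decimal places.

-0.2731

n = 4, Σp = 117, Σq = 57, Σp² = 3477, Σq² = 819, Σpq = 1662
nΣpq − ΣpΣq = 6648 − 6669 = -21
nΣp² − (Σp)² = 13908 − 13689 = 219; nΣq² − (Σq)² = 3276 − 3249 = 27
r = -21 / √(219 × 27) = -21 / 76.8960 ≈ -0.2731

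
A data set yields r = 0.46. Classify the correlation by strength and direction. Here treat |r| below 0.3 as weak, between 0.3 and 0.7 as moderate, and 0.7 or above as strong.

r = 0.46 > 0 so the relationship is positive.
|r| = 0.46, which falls in the moderate range.

moderate positive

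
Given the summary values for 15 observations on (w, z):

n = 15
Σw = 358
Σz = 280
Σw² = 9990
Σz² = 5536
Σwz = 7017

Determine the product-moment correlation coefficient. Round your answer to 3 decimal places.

r = (nΣwz − ΣwΣz) / √[(nΣw² − (Σw)²)(nΣz² − (Σz)²)]
Numerator: 15×7017 − 358×280 = 5015
Denominator: √[(149850 − 128164)(83040 − 78400)] = √[21686 × 4640] = 10031.1036
r = 5015 / 10031.1036 ≈ 0.500

0.500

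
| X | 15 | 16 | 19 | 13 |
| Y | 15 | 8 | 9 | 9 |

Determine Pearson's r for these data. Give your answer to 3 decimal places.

-0.198

n = 4, ΣX = 63, ΣY = 41, ΣX² = 1011, ΣY² = 451, ΣXY = 641
nΣXY − ΣXΣY = 2564 − 2583 = -19
nΣX² − (ΣX)² = 4044 − 3969 = 75; nΣY² − (ΣY)² = 1804 − 1681 = 123
r = -19 / √(75 × 123) = -19 / 96.0469 ≈ -0.198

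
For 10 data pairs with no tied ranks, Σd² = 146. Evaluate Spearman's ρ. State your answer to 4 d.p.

0.1152

ρ = 1 − 6Σd² / [n(n²−1)] = 1 − 6×146 / (10×99)
  = 1 − 876/990 = 1 − 0.88485 ≈ 0.1152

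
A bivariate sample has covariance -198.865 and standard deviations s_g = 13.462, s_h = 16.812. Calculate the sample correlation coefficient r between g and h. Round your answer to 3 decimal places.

r = Cov(g,h) / (s_g · s_h) = -198.865 / (13.462 × 16.812)
  = -198.865 / 226.3231 ≈ -0.879

-0.879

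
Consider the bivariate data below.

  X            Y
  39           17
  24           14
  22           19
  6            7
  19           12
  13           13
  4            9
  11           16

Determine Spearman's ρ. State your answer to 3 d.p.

0.714

Rank X: 8, 7, 6, 2, 5, 4, 1, 3
Rank Y: 7, 5, 8, 1, 3, 4, 2, 6
d = rank(X) − rank(Y): 1, 2, -2, 1, 2, 0, -1, -3; Σd² = 24
ρ = 1 − 6Σd² / [n(n²−1)] = 1 − 6×24 / (8×63) = 1 − 144/504 ≈ 0.714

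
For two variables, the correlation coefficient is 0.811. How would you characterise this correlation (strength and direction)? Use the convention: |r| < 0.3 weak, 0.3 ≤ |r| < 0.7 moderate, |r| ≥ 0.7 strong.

strong positive

r = 0.811 > 0 so the relationship is positive.
|r| = 0.811, which falls in the strong range.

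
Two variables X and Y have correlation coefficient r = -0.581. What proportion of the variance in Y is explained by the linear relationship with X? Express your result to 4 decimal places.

r² = (-0.581)² = 0.3376

0.3376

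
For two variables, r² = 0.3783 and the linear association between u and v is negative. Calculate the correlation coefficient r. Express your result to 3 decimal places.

|r| = √0.3783 = 0.615
The association is negative, so r = −0.615.

-0.615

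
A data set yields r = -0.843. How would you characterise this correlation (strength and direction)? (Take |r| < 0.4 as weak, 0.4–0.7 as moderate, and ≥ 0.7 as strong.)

strong negative

r = -0.843 < 0 so the relationship is negative.
|r| = 0.843, which falls in the strong range.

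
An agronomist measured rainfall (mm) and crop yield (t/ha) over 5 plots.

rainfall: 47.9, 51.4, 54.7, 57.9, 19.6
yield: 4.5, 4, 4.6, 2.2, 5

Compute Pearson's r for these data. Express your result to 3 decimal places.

n = 5, Σx = 231.5, Σy = 20.3, Σx² = 11665.03, Σy² = 87.25, Σxy = 898.15
nΣxy − ΣxΣy = 4490.75 − 4699.45 = -208.7
nΣx² − (Σx)² = 58325.15 − 53592.25 = 4732.9; nΣy² − (Σy)² = 436.25 − 412.09 = 24.16
r = -208.7 / √(4732.9 × 24.16) = -208.7 / 338.1521 ≈ -0.617

-0.617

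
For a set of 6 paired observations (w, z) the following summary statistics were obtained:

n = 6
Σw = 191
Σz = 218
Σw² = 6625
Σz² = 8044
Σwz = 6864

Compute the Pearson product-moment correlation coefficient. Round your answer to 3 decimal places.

r = (nΣwz − ΣwΣz) / √[(nΣw² − (Σw)²)(nΣz² − (Σz)²)]
Numerator: 6×6864 − 191×218 = -454
Denominator: √[(39750 − 36481)(48264 − 47524)] = √[3269 × 740] = 1555.3328
r = -454 / 1555.3328 ≈ -0.292

-0.292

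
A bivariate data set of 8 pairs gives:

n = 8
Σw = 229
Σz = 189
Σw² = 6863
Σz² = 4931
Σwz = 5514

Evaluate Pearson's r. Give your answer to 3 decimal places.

0.274

r = (nΣwz − ΣwΣz) / √[(nΣw² − (Σw)²)(nΣz² − (Σz)²)]
Numerator: 8×5514 − 229×189 = 831
Denominator: √[(54904 − 52441)(39448 − 35721)] = √[2463 × 3727] = 3029.7856
r = 831 / 3029.7856 ≈ 0.274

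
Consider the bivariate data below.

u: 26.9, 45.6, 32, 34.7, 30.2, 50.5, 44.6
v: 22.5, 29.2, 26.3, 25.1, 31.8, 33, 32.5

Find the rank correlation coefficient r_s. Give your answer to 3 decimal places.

0.679

Rank u: 1, 6, 3, 4, 2, 7, 5
Rank v: 1, 4, 3, 2, 5, 7, 6
d = rank(u) − rank(v): 0, 2, 0, 2, -3, 0, -1; Σd² = 18
ρ = 1 − 6Σd² / [n(n²−1)] = 1 − 6×18 / (7×48) = 1 − 108/336 ≈ 0.679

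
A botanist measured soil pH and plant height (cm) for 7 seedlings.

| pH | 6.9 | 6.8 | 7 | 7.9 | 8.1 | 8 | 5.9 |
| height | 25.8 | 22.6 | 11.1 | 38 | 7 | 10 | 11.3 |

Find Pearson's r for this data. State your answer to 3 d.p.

0.066

n = 7, Σx = 50.6, Σy = 125.8, Σx² = 369.68, Σy² = 3020.3, Σxy = 912.97
nΣxy − ΣxΣy = 6390.79 − 6365.48 = 25.31
nΣx² − (Σx)² = 2587.76 − 2560.36 = 27.4; nΣy² − (Σy)² = 21142.1 − 15825.64 = 5316.46
r = 25.31 / √(27.4 × 5316.46) = 25.31 / 381.6687 ≈ 0.066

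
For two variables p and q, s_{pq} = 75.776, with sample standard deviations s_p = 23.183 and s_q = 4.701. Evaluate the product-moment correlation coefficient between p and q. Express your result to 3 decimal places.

r = Cov(p,q) / (s_p · s_q) = 75.776 / (23.183 × 4.701)
  = 75.776 / 108.9833 ≈ 0.695

0.695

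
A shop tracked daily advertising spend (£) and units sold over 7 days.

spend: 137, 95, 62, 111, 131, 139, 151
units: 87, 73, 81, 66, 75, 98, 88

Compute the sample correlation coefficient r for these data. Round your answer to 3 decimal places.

0.455

n = 7, Σx = 826, Σy = 568, Σx² = 103242, Σy² = 46788, Σxy = 67937
nΣxy − ΣxΣy = 475559 − 469168 = 6391
nΣx² − (Σx)² = 722694 − 682276 = 40418; nΣy² − (Σy)² = 327516 − 322624 = 4892
r = 6391 / √(40418 × 4892) = 6391 / 14061.4671 ≈ 0.455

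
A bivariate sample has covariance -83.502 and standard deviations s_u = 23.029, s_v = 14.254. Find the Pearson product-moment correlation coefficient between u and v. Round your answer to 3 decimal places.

-0.254

r = Cov(u,v) / (s_u · s_v) = -83.502 / (23.029 × 14.254)
  = -83.502 / 328.2554 ≈ -0.254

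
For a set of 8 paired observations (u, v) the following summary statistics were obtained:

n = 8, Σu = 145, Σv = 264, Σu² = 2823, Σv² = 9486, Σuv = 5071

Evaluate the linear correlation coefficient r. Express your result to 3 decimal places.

r = (nΣuv − ΣuΣv) / √[(nΣu² − (Σu)²)(nΣv² − (Σv)²)]
Numerator: 8×5071 − 145×264 = 2288
Denominator: √[(22584 − 21025)(75888 − 69696)] = √[1559 × 6192] = 3106.9805
r = 2288 / 3106.9805 ≈ 0.736

0.736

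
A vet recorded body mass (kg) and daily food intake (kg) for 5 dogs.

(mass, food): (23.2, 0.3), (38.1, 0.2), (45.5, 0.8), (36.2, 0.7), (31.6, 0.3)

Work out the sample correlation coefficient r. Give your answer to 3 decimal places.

n = 5, Σx = 174.6, Σy = 2.3, Σx² = 6369.1, Σy² = 1.35, Σxy = 85.8
nΣxy − ΣxΣy = 429 − 401.58 = 27.42
nΣx² − (Σx)² = 31845.5 − 30485.16 = 1360.34; nΣy² − (Σy)² = 6.75 − 5.29 = 1.46
r = 27.42 / √(1360.34 × 1.46) = 27.42 / 44.5656 ≈ 0.615

0.615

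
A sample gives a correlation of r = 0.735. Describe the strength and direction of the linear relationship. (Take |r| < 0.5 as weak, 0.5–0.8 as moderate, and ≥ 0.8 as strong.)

moderate positive

r = 0.735 > 0 so the relationship is positive.
|r| = 0.735, which falls in the moderate range.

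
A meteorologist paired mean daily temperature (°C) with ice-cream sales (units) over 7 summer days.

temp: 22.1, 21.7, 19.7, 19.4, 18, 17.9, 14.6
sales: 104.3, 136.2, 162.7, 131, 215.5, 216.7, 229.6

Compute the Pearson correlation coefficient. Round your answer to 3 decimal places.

n = 7, Σx = 133.4, Σy = 1196, Σx² = 2581.32, Σy² = 219176.52, Σxy = 22117.25
nΣxy − ΣxΣy = 154820.75 − 159546.4 = -4725.65
nΣx² − (Σx)² = 18069.24 − 17795.56 = 273.68; nΣy² − (Σy)² = 1534235.64 − 1430416 = 103819.64
r = -4725.65 / √(273.68 × 103819.64) = -4725.65 / 5330.4183 ≈ -0.887

-0.887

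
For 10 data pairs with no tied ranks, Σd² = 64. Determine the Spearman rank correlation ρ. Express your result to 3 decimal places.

0.612

ρ = 1 − 6Σd² / [n(n²−1)] = 1 − 6×64 / (10×99)
  = 1 − 384/990 = 1 − 0.3879 ≈ 0.612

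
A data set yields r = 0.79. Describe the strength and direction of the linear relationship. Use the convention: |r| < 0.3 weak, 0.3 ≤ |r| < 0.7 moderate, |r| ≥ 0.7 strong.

strong positive

r = 0.79 > 0 so the relationship is positive.
|r| = 0.79, which falls in the strong range.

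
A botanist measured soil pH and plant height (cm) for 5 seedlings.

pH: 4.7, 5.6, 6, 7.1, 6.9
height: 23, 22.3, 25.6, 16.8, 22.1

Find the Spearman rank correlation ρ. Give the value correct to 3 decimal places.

-0.700

Rank pH: 1, 2, 3, 5, 4
Rank height: 4, 3, 5, 1, 2
d = rank(pH) − rank(height): -3, -1, -2, 4, 2; Σd² = 34
ρ = 1 − 6Σd² / [n(n²−1)] = 1 − 6×34 / (5×24) = 1 − 204/120 ≈ -0.700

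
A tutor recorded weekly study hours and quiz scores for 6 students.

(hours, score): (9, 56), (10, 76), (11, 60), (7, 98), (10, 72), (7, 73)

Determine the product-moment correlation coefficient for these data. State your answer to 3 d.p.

n = 6, Σx = 54, Σy = 435, Σx² = 500, Σy² = 32629, Σxy = 3841
nΣxy − ΣxΣy = 23046 − 23490 = -444
nΣx² − (Σx)² = 3000 − 2916 = 84; nΣy² − (Σy)² = 195774 − 189225 = 6549
r = -444 / √(84 × 6549) = -444 / 741.6981 ≈ -0.599

-0.599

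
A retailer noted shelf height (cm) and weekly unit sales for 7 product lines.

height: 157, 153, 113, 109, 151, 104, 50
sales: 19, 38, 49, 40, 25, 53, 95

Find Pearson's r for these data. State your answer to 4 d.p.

n = 7, Σx = 837, Σy = 319, Σx² = 108825, Σy² = 18265, Σxy = 32731
nΣxy − ΣxΣy = 229117 − 267003 = -37886
nΣx² − (Σx)² = 761775 − 700569 = 61206; nΣy² − (Σy)² = 127855 − 101761 = 26094
r = -37886 / √(61206 × 26094) = -37886 / 39963.8507 ≈ -0.9480

-0.9480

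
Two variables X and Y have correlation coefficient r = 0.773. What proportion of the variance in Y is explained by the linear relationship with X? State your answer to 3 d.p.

0.598

r² = (0.773)² = 0.598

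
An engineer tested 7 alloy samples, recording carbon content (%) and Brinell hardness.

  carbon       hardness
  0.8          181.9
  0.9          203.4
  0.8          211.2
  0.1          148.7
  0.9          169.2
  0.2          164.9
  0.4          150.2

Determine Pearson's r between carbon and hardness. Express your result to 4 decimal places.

0.7443

n = 7, Σx = 4.1, Σy = 1229.5, Σx² = 3.11, Σy² = 219556.99, Σxy = 757.75
nΣxy − ΣxΣy = 5304.25 − 5040.95 = 263.3
nΣx² − (Σx)² = 21.77 − 16.81 = 4.96; nΣy² − (Σy)² = 1536898.93 − 1511670.25 = 25228.68
r = 263.3 / √(4.96 × 25228.68) = 263.3 / 353.7432 ≈ 0.7443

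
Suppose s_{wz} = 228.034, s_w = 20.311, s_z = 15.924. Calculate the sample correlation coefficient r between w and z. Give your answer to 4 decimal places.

0.7050

r = Cov(w,z) / (s_w · s_z) = 228.034 / (20.311 × 15.924)
  = 228.034 / 323.4324 ≈ 0.7050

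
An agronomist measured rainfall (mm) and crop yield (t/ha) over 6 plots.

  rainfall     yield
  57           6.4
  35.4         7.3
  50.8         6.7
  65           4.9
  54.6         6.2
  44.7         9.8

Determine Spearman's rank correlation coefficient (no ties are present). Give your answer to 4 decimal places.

Rank rainfall: 5, 1, 3, 6, 4, 2
Rank yield: 3, 5, 4, 1, 2, 6
d = rank(rainfall) − rank(yield): 2, -4, -1, 5, 2, -4; Σd² = 66
ρ = 1 − 6Σd² / [n(n²−1)] = 1 − 6×66 / (6×35) = 1 − 396/210 ≈ -0.8857

-0.8857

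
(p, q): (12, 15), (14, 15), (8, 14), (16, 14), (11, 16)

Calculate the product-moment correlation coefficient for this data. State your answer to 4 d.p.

-0.0788

n = 5, Σp = 61, Σq = 74, Σp² = 781, Σq² = 1098, Σpq = 902
nΣpq − ΣpΣq = 4510 − 4514 = -4
nΣp² − (Σp)² = 3905 − 3721 = 184; nΣq² − (Σq)² = 5490 − 5476 = 14
r = -4 / √(184 × 14) = -4 / 50.7543 ≈ -0.0788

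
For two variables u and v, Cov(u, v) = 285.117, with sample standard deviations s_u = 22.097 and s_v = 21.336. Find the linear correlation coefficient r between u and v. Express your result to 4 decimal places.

0.6048

r = Cov(u,v) / (s_u · s_v) = 285.117 / (22.097 × 21.336)
  = 285.117 / 471.4616 ≈ 0.6048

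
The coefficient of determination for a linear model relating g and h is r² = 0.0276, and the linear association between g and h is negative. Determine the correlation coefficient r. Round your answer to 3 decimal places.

-0.166

|r| = √0.0276 = 0.166
The association is negative, so r = −0.166.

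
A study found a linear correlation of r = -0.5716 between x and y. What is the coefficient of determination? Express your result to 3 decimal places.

0.327

r² = (-0.5716)² = 0.327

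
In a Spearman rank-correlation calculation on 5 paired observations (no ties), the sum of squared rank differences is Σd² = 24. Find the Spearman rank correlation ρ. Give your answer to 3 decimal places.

ρ = 1 − 6Σd² / [n(n²−1)] = 1 − 6×24 / (5×24)
  = 1 − 144/120 = 1 − 1.2000 ≈ -0.200

-0.200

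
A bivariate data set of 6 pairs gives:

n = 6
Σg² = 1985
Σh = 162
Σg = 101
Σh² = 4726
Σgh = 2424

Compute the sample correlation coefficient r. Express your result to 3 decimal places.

r = (nΣgh − ΣgΣh) / √[(nΣg² − (Σg)²)(nΣh² − (Σh)²)]
Numerator: 6×2424 − 101×162 = -1818
Denominator: √[(11910 − 10201)(28356 − 26244)] = √[1709 × 2112] = 1899.8442
r = -1818 / 1899.8442 ≈ -0.957

-0.957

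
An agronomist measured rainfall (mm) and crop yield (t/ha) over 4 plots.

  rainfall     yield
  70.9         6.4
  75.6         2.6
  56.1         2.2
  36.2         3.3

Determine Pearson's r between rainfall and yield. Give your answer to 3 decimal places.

0.272

n = 4, Σx = 238.8, Σy = 14.5, Σx² = 15199.82, Σy² = 63.45, Σxy = 893.2
nΣxy − ΣxΣy = 3572.8 − 3462.6 = 110.2
nΣx² − (Σx)² = 60799.28 − 57025.44 = 3773.84; nΣy² − (Σy)² = 253.8 − 210.25 = 43.55
r = 110.2 / √(3773.84 × 43.55) = 110.2 / 405.4019 ≈ 0.272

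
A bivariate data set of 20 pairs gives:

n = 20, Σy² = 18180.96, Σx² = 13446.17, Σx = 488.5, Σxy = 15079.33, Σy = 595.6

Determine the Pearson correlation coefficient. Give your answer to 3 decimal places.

0.649

r = (nΣxy − ΣxΣy) / √[(nΣx² − (Σx)²)(nΣy² − (Σy)²)]
Numerator: 20×15079.33 − 488.5×595.6 = 10636
Denominator: √[(268923.4 − 238632.25)(363619.2 − 354739.36)] = √[30291.15 × 8879.84] = 16400.6270
r = 10636 / 16400.6270 ≈ 0.649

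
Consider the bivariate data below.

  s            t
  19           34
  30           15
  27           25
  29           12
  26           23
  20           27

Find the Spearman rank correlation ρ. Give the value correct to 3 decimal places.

-0.886

Rank s: 1, 6, 4, 5, 3, 2
Rank t: 6, 2, 4, 1, 3, 5
d = rank(s) − rank(t): -5, 4, 0, 4, 0, -3; Σd² = 66
ρ = 1 − 6Σd² / [n(n²−1)] = 1 − 6×66 / (6×35) = 1 − 396/210 ≈ -0.886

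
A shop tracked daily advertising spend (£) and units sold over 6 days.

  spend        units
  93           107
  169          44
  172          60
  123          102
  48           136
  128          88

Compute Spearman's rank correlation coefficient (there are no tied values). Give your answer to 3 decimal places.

Rank spend: 2, 5, 6, 3, 1, 4
Rank units: 5, 1, 2, 4, 6, 3
d = rank(spend) − rank(units): -3, 4, 4, -1, -5, 1; Σd² = 68
ρ = 1 − 6Σd² / [n(n²−1)] = 1 − 6×68 / (6×35) = 1 − 408/210 ≈ -0.943

-0.943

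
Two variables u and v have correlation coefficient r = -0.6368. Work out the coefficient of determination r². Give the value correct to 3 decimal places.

r² = (-0.6368)² = 0.406

0.406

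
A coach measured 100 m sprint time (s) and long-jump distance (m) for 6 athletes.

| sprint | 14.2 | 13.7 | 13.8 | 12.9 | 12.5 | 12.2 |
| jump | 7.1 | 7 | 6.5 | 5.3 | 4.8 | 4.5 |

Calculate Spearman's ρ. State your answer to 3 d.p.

0.943

Rank sprint: 6, 4, 5, 3, 2, 1
Rank jump: 6, 5, 4, 3, 2, 1
d = rank(sprint) − rank(jump): 0, -1, 1, 0, 0, 0; Σd² = 2
ρ = 1 − 6Σd² / [n(n²−1)] = 1 − 6×2 / (6×35) = 1 − 12/210 ≈ 0.943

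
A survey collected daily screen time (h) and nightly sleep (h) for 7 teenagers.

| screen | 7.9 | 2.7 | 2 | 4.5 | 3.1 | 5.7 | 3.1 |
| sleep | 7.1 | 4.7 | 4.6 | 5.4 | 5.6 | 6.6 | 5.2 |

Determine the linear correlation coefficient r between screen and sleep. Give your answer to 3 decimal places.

0.948

n = 7, Σx = 29, Σy = 39.2, Σx² = 145.66, Σy² = 224.78, Σxy = 173.38
nΣxy − ΣxΣy = 1213.66 − 1136.8 = 76.86
nΣx² − (Σx)² = 1019.62 − 841 = 178.62; nΣy² − (Σy)² = 1573.46 − 1536.64 = 36.82
r = 76.86 / √(178.62 × 36.82) = 76.86 / 81.0974 ≈ 0.948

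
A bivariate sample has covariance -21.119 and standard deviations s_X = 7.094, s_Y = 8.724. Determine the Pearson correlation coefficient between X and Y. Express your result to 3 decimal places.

r = Cov(X,Y) / (s_X · s_Y) = -21.119 / (7.094 × 8.724)
  = -21.119 / 61.8881 ≈ -0.341

-0.341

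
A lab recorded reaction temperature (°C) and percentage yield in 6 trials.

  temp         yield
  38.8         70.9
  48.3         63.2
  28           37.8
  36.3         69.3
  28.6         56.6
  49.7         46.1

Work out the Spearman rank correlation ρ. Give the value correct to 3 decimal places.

0.257

Rank temp: 4, 5, 1, 3, 2, 6
Rank yield: 6, 4, 1, 5, 3, 2
d = rank(temp) − rank(yield): -2, 1, 0, -2, -1, 4; Σd² = 26
ρ = 1 − 6Σd² / [n(n²−1)] = 1 − 6×26 / (6×35) = 1 − 156/210 ≈ 0.257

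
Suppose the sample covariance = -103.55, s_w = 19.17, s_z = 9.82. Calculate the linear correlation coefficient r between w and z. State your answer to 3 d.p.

-0.550

r = Cov(w,z) / (s_w · s_z) = -103.55 / (19.17 × 9.82)
  = -103.55 / 188.2494 ≈ -0.550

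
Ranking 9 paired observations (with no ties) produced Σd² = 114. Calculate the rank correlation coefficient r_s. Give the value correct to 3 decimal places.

ρ = 1 − 6Σd² / [n(n²−1)] = 1 − 6×114 / (9×80)
  = 1 − 684/720 = 1 − 0.9500 ≈ 0.050

0.050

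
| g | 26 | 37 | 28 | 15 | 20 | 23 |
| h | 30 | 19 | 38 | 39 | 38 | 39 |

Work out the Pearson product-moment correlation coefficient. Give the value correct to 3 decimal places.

-0.835

n = 6, Σg = 149, Σh = 203, Σg² = 3983, Σh² = 7191, Σgh = 4789
nΣgh − ΣgΣh = 28734 − 30247 = -1513
nΣg² − (Σg)² = 23898 − 22201 = 1697; nΣh² − (Σh)² = 43146 − 41209 = 1937
r = -1513 / √(1697 × 1937) = -1513 / 1813.0331 ≈ -0.835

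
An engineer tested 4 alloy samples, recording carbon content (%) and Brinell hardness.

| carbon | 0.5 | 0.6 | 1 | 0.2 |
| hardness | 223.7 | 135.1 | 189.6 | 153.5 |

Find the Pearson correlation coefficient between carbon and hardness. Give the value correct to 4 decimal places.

n = 4, Σx = 2.3, Σy = 701.9, Σx² = 1.65, Σy² = 127804.11, Σxy = 413.21
nΣxy − ΣxΣy = 1652.84 − 1614.37 = 38.47
nΣx² − (Σx)² = 6.6 − 5.29 = 1.31; nΣy² − (Σy)² = 511216.44 − 492663.61 = 18552.83
r = 38.47 / √(1.31 × 18552.83) = 38.47 / 155.8981 ≈ 0.2468

0.2468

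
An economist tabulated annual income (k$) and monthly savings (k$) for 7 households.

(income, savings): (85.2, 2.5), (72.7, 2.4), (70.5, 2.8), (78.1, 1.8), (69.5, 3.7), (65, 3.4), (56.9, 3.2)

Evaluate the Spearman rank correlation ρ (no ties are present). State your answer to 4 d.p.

-0.7500

Rank income: 7, 5, 4, 6, 3, 2, 1
Rank savings: 3, 2, 4, 1, 7, 6, 5
d = rank(income) − rank(savings): 4, 3, 0, 5, -4, -4, -4; Σd² = 98
ρ = 1 − 6Σd² / [n(n²−1)] = 1 − 6×98 / (7×48) = 1 − 588/336 ≈ -0.7500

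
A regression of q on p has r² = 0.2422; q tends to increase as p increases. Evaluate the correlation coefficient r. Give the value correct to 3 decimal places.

|r| = √0.2422 = 0.492
The association is positive, so r = 0.492.

0.492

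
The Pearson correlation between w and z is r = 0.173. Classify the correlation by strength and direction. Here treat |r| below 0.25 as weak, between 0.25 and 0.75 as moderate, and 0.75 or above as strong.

weak positive

r = 0.173 > 0 so the relationship is positive.
|r| = 0.173, which falls in the weak range.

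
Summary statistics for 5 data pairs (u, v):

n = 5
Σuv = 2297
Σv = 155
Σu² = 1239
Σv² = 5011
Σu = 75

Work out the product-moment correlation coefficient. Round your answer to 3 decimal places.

-0.183

r = (nΣuv − ΣuΣv) / √[(nΣu² − (Σu)²)(nΣv² − (Σv)²)]
Numerator: 5×2297 − 75×155 = -140
Denominator: √[(6195 − 5625)(25055 − 24025)] = √[570 × 1030] = 766.2245
r = -140 / 766.2245 ≈ -0.183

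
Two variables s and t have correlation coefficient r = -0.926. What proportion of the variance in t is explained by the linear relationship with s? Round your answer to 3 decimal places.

r² = (-0.926)² = 0.857

0.857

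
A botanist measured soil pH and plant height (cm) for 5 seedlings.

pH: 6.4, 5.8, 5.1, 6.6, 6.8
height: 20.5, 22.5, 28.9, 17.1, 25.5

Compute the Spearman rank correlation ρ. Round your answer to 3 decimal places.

Rank pH: 3, 2, 1, 4, 5
Rank height: 2, 3, 5, 1, 4
d = rank(pH) − rank(height): 1, -1, -4, 3, 1; Σd² = 28
ρ = 1 − 6Σd² / [n(n²−1)] = 1 − 6×28 / (5×24) = 1 − 168/120 ≈ -0.400

-0.400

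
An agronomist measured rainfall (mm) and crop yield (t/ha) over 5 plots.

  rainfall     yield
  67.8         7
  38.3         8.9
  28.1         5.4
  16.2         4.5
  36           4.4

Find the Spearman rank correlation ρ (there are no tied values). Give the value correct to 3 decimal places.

0.600

Rank rainfall: 5, 4, 2, 1, 3
Rank yield: 4, 5, 3, 2, 1
d = rank(rainfall) − rank(yield): 1, -1, -1, -1, 2; Σd² = 8
ρ = 1 − 6Σd² / [n(n²−1)] = 1 − 6×8 / (5×24) = 1 − 48/120 ≈ 0.600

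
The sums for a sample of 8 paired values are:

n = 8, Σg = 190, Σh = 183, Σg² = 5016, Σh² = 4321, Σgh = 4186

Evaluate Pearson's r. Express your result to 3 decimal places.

r = (nΣgh − ΣgΣh) / √[(nΣg² − (Σg)²)(nΣh² − (Σh)²)]
Numerator: 8×4186 − 190×183 = -1282
Denominator: √[(40128 − 36100)(34568 − 33489)] = √[4028 × 1079] = 2084.7571
r = -1282 / 2084.7571 ≈ -0.615

-0.615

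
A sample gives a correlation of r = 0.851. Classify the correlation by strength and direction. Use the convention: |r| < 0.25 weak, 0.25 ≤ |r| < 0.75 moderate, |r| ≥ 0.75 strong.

r = 0.851 > 0 so the relationship is positive.
|r| = 0.851, which falls in the strong range.

strong positive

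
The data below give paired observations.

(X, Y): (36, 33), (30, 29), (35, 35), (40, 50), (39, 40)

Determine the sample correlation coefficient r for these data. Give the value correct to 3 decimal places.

0.872

n = 5, ΣX = 180, ΣY = 187, ΣX² = 6542, ΣY² = 7255, ΣXY = 6843
nΣXY − ΣXΣY = 34215 − 33660 = 555
nΣX² − (ΣX)² = 32710 − 32400 = 310; nΣY² − (ΣY)² = 36275 − 34969 = 1306
r = 555 / √(310 × 1306) = 555 / 636.2861 ≈ 0.872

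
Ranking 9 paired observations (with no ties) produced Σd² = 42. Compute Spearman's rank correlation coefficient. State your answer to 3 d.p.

ρ = 1 − 6Σd² / [n(n²−1)] = 1 − 6×42 / (9×80)
  = 1 − 252/720 = 1 − 0.3500 ≈ 0.650

0.650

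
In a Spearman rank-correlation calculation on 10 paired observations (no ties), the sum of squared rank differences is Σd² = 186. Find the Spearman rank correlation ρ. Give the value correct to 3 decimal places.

ρ = 1 − 6Σd² / [n(n²−1)] = 1 − 6×186 / (10×99)
  = 1 − 1116/990 = 1 − 1.1273 ≈ -0.127

-0.127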